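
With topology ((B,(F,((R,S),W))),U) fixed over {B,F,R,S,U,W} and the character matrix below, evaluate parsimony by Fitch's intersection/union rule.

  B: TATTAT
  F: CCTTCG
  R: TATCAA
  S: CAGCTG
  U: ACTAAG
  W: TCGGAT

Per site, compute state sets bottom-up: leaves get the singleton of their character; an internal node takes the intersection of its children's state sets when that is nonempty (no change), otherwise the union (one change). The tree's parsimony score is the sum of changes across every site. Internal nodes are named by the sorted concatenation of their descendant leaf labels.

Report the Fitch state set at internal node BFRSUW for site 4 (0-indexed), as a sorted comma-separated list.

A

[col 0] RS: children R:{T}, S:{C} ∪→ {C,T}; cost 1
[col 0] RSW: children RS:{C,T}, W:{T} ∩→ {T}; cost 0
[col 0] FRSW: children F:{C}, RSW:{T} ∪→ {C,T}; cost 1
[col 0] BFRSW: children B:{T}, FRSW:{C,T} ∩→ {T}; cost 0
[col 0] BFRSUW: children BFRSW:{T}, U:{A} ∪→ {A,T}; cost 1
[col 1] RS: children R:{A}, S:{A} ∩→ {A}; cost 0
[col 1] RSW: children RS:{A}, W:{C} ∪→ {A,C}; cost 1
[col 1] FRSW: children F:{C}, RSW:{A,C} ∩→ {C}; cost 0
[col 1] BFRSW: children B:{A}, FRSW:{C} ∪→ {A,C}; cost 1
[col 1] BFRSUW: children BFRSW:{A,C}, U:{C} ∩→ {C}; cost 0
[col 2] RS: children R:{T}, S:{G} ∪→ {G,T}; cost 1
[col 2] RSW: children RS:{G,T}, W:{G} ∩→ {G}; cost 0
[col 2] FRSW: children F:{T}, RSW:{G} ∪→ {G,T}; cost 1
[col 2] BFRSW: children B:{T}, FRSW:{G,T} ∩→ {T}; cost 0
[col 2] BFRSUW: children BFRSW:{T}, U:{T} ∩→ {T}; cost 0
[col 3] RS: children R:{C}, S:{C} ∩→ {C}; cost 0
[col 3] RSW: children RS:{C}, W:{G} ∪→ {C,G}; cost 1
[col 3] FRSW: children F:{T}, RSW:{C,G} ∪→ {C,G,T}; cost 1
[col 3] BFRSW: children B:{T}, FRSW:{C,G,T} ∩→ {T}; cost 0
[col 3] BFRSUW: children BFRSW:{T}, U:{A} ∪→ {A,T}; cost 1
[col 4] RS: children R:{A}, S:{T} ∪→ {A,T}; cost 1
[col 4] RSW: children RS:{A,T}, W:{A} ∩→ {A}; cost 0
[col 4] FRSW: children F:{C}, RSW:{A} ∪→ {A,C}; cost 1
[col 4] BFRSW: children B:{A}, FRSW:{A,C} ∩→ {A}; cost 0
[col 4] BFRSUW: children BFRSW:{A}, U:{A} ∩→ {A}; cost 0
[col 5] RS: children R:{A}, S:{G} ∪→ {A,G}; cost 1
[col 5] RSW: children RS:{A,G}, W:{T} ∪→ {A,G,T}; cost 1
[col 5] FRSW: children F:{G}, RSW:{A,G,T} ∩→ {G}; cost 0
[col 5] BFRSW: children B:{T}, FRSW:{G} ∪→ {G,T}; cost 1
[col 5] BFRSUW: children BFRSW:{G,T}, U:{G} ∩→ {G}; cost 0
per-site changes: [3, 2, 2, 3, 2, 3]; total = 15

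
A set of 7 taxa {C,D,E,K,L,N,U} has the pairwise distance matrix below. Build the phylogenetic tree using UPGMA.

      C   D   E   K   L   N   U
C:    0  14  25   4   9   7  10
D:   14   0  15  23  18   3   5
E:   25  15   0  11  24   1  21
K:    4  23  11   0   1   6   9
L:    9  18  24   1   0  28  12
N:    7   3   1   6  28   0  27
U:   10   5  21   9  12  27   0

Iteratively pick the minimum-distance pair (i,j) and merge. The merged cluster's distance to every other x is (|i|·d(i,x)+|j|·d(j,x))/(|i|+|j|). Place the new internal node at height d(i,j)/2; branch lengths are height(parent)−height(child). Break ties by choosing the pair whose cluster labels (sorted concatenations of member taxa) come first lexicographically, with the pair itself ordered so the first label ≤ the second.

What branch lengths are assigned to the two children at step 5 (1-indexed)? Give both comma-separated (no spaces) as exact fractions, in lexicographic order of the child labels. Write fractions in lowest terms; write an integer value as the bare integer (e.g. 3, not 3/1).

iteration 1: select E,N (d=1); attach at lengths (1/2, 1/2); label the merged cluster EN
  updated: d(C,EN)=16, d(D,EN)=9, d(EN,K)=17/2, d(EN,L)=26, d(EN,U)=24
iteration 2: select K,L (d=1); attach at lengths (1/2, 1/2); label the merged cluster KL
  updated: d(C,KL)=13/2, d(D,KL)=41/2, d(EN,KL)=69/4, d(KL,U)=21/2
iteration 3: select D,U (d=5); attach at lengths (5/2, 5/2); label the merged cluster DU
  updated: d(C,DU)=12, d(DU,EN)=33/2, d(DU,KL)=31/2
iteration 4: select C,KL (d=13/2); attach at lengths (13/4, 11/4); label the merged cluster CKL
  updated: d(CKL,DU)=43/3, d(CKL,EN)=101/6
iteration 5: select CKL,DU (d=43/3); attach at lengths (47/12, 14/3); label the merged cluster CDKLU
  updated: d(CDKLU,EN)=167/10
iteration 6: select CDKLU,EN (d=167/10); attach at lengths (71/60, 157/20); label the merged cluster CDEKLNU
final tree: (((C:13/4,(K:1/2,L:1/2):11/4):47/12,(D:5/2,U:5/2):14/3):71/60,(E:1/2,N:1/2):157/20)
total length: 1837/60

47/12,14/3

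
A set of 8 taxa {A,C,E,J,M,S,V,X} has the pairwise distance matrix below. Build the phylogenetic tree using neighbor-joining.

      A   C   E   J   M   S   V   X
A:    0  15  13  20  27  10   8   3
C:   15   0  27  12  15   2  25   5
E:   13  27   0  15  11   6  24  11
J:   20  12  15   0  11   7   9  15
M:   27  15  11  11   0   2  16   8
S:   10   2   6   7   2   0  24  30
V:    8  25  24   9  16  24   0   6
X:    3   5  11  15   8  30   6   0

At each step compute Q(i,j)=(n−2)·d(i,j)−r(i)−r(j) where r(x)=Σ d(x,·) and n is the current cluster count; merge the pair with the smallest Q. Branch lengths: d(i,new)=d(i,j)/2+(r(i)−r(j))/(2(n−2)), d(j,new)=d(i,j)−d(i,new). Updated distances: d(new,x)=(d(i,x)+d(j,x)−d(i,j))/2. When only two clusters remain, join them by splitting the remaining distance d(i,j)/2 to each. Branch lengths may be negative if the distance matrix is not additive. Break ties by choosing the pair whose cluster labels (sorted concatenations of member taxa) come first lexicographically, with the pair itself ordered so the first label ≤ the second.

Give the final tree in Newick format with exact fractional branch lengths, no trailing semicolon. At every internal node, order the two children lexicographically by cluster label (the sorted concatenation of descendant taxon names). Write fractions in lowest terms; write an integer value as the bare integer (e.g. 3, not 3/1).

iteration 1: select C,S (d=2, Q=-170); attach at lengths (8/3, -2/3); label the merged cluster CS
  updated: d(A,CS)=23/2, d(CS,E)=31/2, d(CS,J)=17/2, d(CS,M)=15/2, d(CS,V)=47/2, d(CS,X)=33/2
iteration 2: select A,V (d=8, Q=-129); attach at lengths (18/5, 22/5); label the merged cluster AV
  updated: d(AV,CS)=27/2, d(AV,E)=29/2, d(AV,J)=21/2, d(AV,M)=35/2, d(AV,X)=1/2
iteration 3: select AV,X (d=1/2, Q=-211/2); attach at lengths (15/16, -7/16); label the merged cluster AVX
  updated: d(AVX,CS)=59/4, d(AVX,E)=25/2, d(AVX,J)=25/2, d(AVX,M)=25/2
iteration 4: select AVX,E (d=25/2, Q=-275/4); attach at lengths (143/24, 157/24); label the merged cluster AEVX
  updated: d(AEVX,CS)=71/8, d(AEVX,J)=15/2, d(AEVX,M)=11/2
iteration 5: select AEVX,M (d=11/2, Q=-279/8); attach at lengths (71/32, 105/32); label the merged cluster AEMVX
  updated: d(AEMVX,CS)=87/16, d(AEMVX,J)=13/2
iteration 6: select AEMVX,CS (d=87/16, Q=-327/16); attach at lengths (55/32, 119/32); label the merged cluster ACEMSVX
  updated: d(ACEMSVX,J)=153/32
iteration 7: select ACEMSVX,J (d=153/32); attach at lengths (153/64, 153/64); label the merged cluster ACEJMSVX
final tree: ((((((A:18/5,V:22/5):15/16,X:-7/16):143/24,E:157/24):71/32,M:105/32):55/32,(C:8/3,S:-2/3):119/32):153/64,J:153/64)
total length: 1239/32

((((((A:18/5,V:22/5):15/16,X:-7/16):143/24,E:157/24):71/32,M:105/32):55/32,(C:8/3,S:-2/3):119/32):153/64,J:153/64)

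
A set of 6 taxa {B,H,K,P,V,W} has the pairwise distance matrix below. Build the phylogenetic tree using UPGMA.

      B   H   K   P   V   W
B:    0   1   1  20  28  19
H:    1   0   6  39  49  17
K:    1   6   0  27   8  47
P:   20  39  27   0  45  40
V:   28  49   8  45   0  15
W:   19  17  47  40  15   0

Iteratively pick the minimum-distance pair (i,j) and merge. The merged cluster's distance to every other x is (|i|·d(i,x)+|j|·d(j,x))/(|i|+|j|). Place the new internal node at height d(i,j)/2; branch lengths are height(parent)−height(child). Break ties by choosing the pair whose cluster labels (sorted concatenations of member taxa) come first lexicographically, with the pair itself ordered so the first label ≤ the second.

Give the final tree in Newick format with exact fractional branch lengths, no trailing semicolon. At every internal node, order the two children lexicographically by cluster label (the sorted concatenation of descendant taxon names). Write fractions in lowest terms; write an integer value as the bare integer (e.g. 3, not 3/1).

iteration 1: select B,H (d=1); attach at lengths (1/2, 1/2); label the merged cluster BH
  updated: d(BH,K)=7/2, d(BH,P)=59/2, d(BH,V)=77/2, d(BH,W)=18
iteration 2: select BH,K (d=7/2); attach at lengths (5/4, 7/4); label the merged cluster BHK
  updated: d(BHK,P)=86/3, d(BHK,V)=85/3, d(BHK,W)=83/3
iteration 3: select V,W (d=15); attach at lengths (15/2, 15/2); label the merged cluster VW
  updated: d(BHK,VW)=28, d(P,VW)=85/2
iteration 4: select BHK,VW (d=28); attach at lengths (49/4, 13/2); label the merged cluster BHKVW
  updated: d(BHKVW,P)=171/5
iteration 5: select BHKVW,P (d=171/5); attach at lengths (31/10, 171/10); label the merged cluster BHKPVW
final tree: ((((B:1/2,H:1/2):5/4,K:7/4):49/4,(V:15/2,W:15/2):13/2):31/10,P:171/10)
total length: 1159/20

((((B:1/2,H:1/2):5/4,K:7/4):49/4,(V:15/2,W:15/2):13/2):31/10,P:171/10)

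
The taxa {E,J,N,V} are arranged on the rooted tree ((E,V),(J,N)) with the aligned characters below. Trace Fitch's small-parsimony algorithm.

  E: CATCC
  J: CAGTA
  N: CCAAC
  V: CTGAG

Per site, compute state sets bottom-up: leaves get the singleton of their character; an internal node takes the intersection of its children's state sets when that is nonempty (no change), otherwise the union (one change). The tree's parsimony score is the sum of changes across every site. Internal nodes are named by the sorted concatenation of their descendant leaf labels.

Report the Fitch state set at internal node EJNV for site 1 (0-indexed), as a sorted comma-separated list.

A

EV@0: {C} ∩ {C} = {C} (intersection, +0)
JN@0: {C} ∩ {C} = {C} (intersection, +0)
EJNV@0: {C} ∩ {C} = {C} (intersection, +0)
EV@1: {A} ∪ {T} = {A,T} (union, +1)
JN@1: {A} ∪ {C} = {A,C} (union, +1)
EJNV@1: {A,T} ∩ {A,C} = {A} (intersection, +0)
EV@2: {T} ∪ {G} = {G,T} (union, +1)
JN@2: {G} ∪ {A} = {A,G} (union, +1)
EJNV@2: {G,T} ∩ {A,G} = {G} (intersection, +0)
EV@3: {C} ∪ {A} = {A,C} (union, +1)
JN@3: {T} ∪ {A} = {A,T} (union, +1)
EJNV@3: {A,C} ∩ {A,T} = {A} (intersection, +0)
EV@4: {C} ∪ {G} = {C,G} (union, +1)
JN@4: {A} ∪ {C} = {A,C} (union, +1)
EJNV@4: {C,G} ∩ {A,C} = {C} (intersection, +0)
per-site changes: [0, 2, 2, 2, 2]; total = 8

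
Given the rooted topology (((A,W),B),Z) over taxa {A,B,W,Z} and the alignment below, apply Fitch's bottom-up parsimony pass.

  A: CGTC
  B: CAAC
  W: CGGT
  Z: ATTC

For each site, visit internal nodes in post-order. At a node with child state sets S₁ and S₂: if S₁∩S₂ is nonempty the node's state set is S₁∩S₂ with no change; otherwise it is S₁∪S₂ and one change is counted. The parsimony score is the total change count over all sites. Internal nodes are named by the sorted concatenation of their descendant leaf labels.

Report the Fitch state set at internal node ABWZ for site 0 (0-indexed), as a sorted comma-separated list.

AW@0: {C} ∩ {C} = {C} (intersection, +0)
ABW@0: {C} ∩ {C} = {C} (intersection, +0)
ABWZ@0: {C} ∪ {A} = {A,C} (union, +1)
AW@1: {G} ∩ {G} = {G} (intersection, +0)
ABW@1: {G} ∪ {A} = {A,G} (union, +1)
ABWZ@1: {A,G} ∪ {T} = {A,G,T} (union, +1)
AW@2: {T} ∪ {G} = {G,T} (union, +1)
ABW@2: {G,T} ∪ {A} = {A,G,T} (union, +1)
ABWZ@2: {A,G,T} ∩ {T} = {T} (intersection, +0)
AW@3: {C} ∪ {T} = {C,T} (union, +1)
ABW@3: {C,T} ∩ {C} = {C} (intersection, +0)
ABWZ@3: {C} ∩ {C} = {C} (intersection, +0)
per-site changes: [1, 2, 2, 1]; total = 6

A,C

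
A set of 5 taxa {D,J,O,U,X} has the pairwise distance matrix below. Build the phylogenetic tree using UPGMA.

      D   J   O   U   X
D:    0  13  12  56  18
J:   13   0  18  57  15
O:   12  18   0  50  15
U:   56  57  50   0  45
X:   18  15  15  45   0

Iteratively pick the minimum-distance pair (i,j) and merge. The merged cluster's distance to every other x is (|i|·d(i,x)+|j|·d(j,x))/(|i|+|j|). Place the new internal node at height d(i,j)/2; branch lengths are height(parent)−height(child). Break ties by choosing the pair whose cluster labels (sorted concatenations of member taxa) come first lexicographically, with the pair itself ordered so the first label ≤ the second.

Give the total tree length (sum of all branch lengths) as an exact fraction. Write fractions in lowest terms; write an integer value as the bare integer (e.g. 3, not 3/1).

step 1: merge (D,O) at d=12; branch lengths D→6, O→6; new cluster DO
  updated: d(DO,J)=31/2, d(DO,U)=53, d(DO,X)=33/2
step 2: merge (J,X) at d=15; branch lengths J→15/2, X→15/2; new cluster JX
  updated: d(DO,JX)=16, d(JX,U)=51
step 3: merge (DO,JX) at d=16; branch lengths DO→2, JX→1/2; new cluster DJOX
  updated: d(DJOX,U)=52
step 4: merge (DJOX,U) at d=52; branch lengths DJOX→18, U→26; new cluster DJOUX
final tree: (((D:6,O:6):2,(J:15/2,X:15/2):1/2):18,U:26)
total length: 147/2

147/2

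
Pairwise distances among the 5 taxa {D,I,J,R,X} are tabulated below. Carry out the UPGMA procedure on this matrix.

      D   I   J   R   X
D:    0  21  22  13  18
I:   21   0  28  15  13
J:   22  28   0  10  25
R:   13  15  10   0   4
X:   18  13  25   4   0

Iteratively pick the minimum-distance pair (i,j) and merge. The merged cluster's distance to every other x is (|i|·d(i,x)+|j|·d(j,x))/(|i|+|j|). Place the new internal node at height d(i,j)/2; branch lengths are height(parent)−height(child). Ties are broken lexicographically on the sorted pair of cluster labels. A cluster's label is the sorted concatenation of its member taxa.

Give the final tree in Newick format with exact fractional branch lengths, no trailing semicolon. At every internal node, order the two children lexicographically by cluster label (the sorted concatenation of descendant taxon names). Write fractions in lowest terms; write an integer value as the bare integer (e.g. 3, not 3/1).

iteration 1: select R,X (d=4); attach at lengths (2, 2); label the merged cluster RX
  updated: d(D,RX)=31/2, d(I,RX)=14, d(J,RX)=35/2
iteration 2: select I,RX (d=14); attach at lengths (7, 5); label the merged cluster IRX
  updated: d(D,IRX)=52/3, d(IRX,J)=21
iteration 3: select D,IRX (d=52/3); attach at lengths (26/3, 5/3); label the merged cluster DIRX
  updated: d(DIRX,J)=85/4
iteration 4: select DIRX,J (d=85/4); attach at lengths (47/24, 85/8); label the merged cluster DIJRX
final tree: ((D:26/3,(I:7,(R:2,X:2):5):5/3):47/24,J:85/8)
total length: 467/12

((D:26/3,(I:7,(R:2,X:2):5):5/3):47/24,J:85/8)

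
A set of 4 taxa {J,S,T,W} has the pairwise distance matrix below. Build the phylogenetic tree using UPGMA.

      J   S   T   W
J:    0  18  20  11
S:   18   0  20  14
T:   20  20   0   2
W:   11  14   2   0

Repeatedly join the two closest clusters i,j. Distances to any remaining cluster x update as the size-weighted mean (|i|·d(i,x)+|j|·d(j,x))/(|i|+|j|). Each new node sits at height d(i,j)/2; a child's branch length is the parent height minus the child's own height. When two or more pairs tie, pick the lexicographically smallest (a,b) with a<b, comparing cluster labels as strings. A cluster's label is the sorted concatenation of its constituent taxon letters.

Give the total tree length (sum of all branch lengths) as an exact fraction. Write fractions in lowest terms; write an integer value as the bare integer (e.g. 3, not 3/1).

313/12

iteration 1: select T,W (d=2); attach at lengths (1, 1); label the merged cluster TW
  updated: d(J,TW)=31/2, d(S,TW)=17
iteration 2: select J,TW (d=31/2); attach at lengths (31/4, 27/4); label the merged cluster JTW
  updated: d(JTW,S)=52/3
iteration 3: select JTW,S (d=52/3); attach at lengths (11/12, 26/3); label the merged cluster JSTW
final tree: ((J:31/4,(T:1,W:1):27/4):11/12,S:26/3)
total length: 313/12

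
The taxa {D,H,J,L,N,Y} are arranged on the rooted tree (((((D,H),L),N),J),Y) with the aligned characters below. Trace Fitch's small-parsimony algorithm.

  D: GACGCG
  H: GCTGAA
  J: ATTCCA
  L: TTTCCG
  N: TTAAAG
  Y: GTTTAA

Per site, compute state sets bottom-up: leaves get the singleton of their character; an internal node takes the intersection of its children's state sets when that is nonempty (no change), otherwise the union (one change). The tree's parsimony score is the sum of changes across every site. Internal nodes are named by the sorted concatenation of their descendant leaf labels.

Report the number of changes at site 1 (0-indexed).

[col 0] DH: children D:{G}, H:{G} ∩→ {G}; cost 0
[col 0] DHL: children DH:{G}, L:{T} ∪→ {G,T}; cost 1
[col 0] DHLN: children DHL:{G,T}, N:{T} ∩→ {T}; cost 0
[col 0] DHJLN: children DHLN:{T}, J:{A} ∪→ {A,T}; cost 1
[col 0] DHJLNY: children DHJLN:{A,T}, Y:{G} ∪→ {A,G,T}; cost 1
[col 1] DH: children D:{A}, H:{C} ∪→ {A,C}; cost 1
[col 1] DHL: children DH:{A,C}, L:{T} ∪→ {A,C,T}; cost 1
[col 1] DHLN: children DHL:{A,C,T}, N:{T} ∩→ {T}; cost 0
[col 1] DHJLN: children DHLN:{T}, J:{T} ∩→ {T}; cost 0
[col 1] DHJLNY: children DHJLN:{T}, Y:{T} ∩→ {T}; cost 0
[col 2] DH: children D:{C}, H:{T} ∪→ {C,T}; cost 1
[col 2] DHL: children DH:{C,T}, L:{T} ∩→ {T}; cost 0
[col 2] DHLN: children DHL:{T}, N:{A} ∪→ {A,T}; cost 1
[col 2] DHJLN: children DHLN:{A,T}, J:{T} ∩→ {T}; cost 0
[col 2] DHJLNY: children DHJLN:{T}, Y:{T} ∩→ {T}; cost 0
[col 3] DH: children D:{G}, H:{G} ∩→ {G}; cost 0
[col 3] DHL: children DH:{G}, L:{C} ∪→ {C,G}; cost 1
[col 3] DHLN: children DHL:{C,G}, N:{A} ∪→ {A,C,G}; cost 1
[col 3] DHJLN: children DHLN:{A,C,G}, J:{C} ∩→ {C}; cost 0
[col 3] DHJLNY: children DHJLN:{C}, Y:{T} ∪→ {C,T}; cost 1
[col 4] DH: children D:{C}, H:{A} ∪→ {A,C}; cost 1
[col 4] DHL: children DH:{A,C}, L:{C} ∩→ {C}; cost 0
[col 4] DHLN: children DHL:{C}, N:{A} ∪→ {A,C}; cost 1
[col 4] DHJLN: children DHLN:{A,C}, J:{C} ∩→ {C}; cost 0
[col 4] DHJLNY: children DHJLN:{C}, Y:{A} ∪→ {A,C}; cost 1
[col 5] DH: children D:{G}, H:{A} ∪→ {A,G}; cost 1
[col 5] DHL: children DH:{A,G}, L:{G} ∩→ {G}; cost 0
[col 5] DHLN: children DHL:{G}, N:{G} ∩→ {G}; cost 0
[col 5] DHJLN: children DHLN:{G}, J:{A} ∪→ {A,G}; cost 1
[col 5] DHJLNY: children DHJLN:{A,G}, Y:{A} ∩→ {A}; cost 0
per-site changes: [3, 2, 2, 3, 3, 2]; total = 15

2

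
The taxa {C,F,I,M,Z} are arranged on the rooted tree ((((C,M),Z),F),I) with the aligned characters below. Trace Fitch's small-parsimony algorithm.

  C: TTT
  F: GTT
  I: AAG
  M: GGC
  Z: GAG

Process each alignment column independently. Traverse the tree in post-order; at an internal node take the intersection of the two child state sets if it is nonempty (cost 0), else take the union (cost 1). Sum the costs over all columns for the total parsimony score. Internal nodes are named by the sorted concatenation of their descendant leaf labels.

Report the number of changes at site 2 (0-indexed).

site 0, node CM: C={T} ∪ M={G} → {G,T} (+1)
site 0, node CMZ: CM={G,T} ∩ Z={G} → {G} (+0)
site 0, node CFMZ: CMZ={G} ∩ F={G} → {G} (+0)
site 0, node CFIMZ: CFMZ={G} ∪ I={A} → {A,G} (+1)
site 1, node CM: C={T} ∪ M={G} → {G,T} (+1)
site 1, node CMZ: CM={G,T} ∪ Z={A} → {A,G,T} (+1)
site 1, node CFMZ: CMZ={A,G,T} ∩ F={T} → {T} (+0)
site 1, node CFIMZ: CFMZ={T} ∪ I={A} → {A,T} (+1)
site 2, node CM: C={T} ∪ M={C} → {C,T} (+1)
site 2, node CMZ: CM={C,T} ∪ Z={G} → {C,G,T} (+1)
site 2, node CFMZ: CMZ={C,G,T} ∩ F={T} → {T} (+0)
site 2, node CFIMZ: CFMZ={T} ∪ I={G} → {G,T} (+1)
per-site changes: [2, 3, 3]; total = 8

3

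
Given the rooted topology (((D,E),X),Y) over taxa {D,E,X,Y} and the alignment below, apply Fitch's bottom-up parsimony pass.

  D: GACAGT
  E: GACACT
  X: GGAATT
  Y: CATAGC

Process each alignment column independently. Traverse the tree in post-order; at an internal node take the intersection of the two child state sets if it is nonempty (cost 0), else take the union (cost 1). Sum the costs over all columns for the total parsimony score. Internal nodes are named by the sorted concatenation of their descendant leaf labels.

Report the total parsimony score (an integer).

DE@0: {G} ∩ {G} = {G} (intersection, +0)
DEX@0: {G} ∩ {G} = {G} (intersection, +0)
DEXY@0: {G} ∪ {C} = {C,G} (union, +1)
DE@1: {A} ∩ {A} = {A} (intersection, +0)
DEX@1: {A} ∪ {G} = {A,G} (union, +1)
DEXY@1: {A,G} ∩ {A} = {A} (intersection, +0)
DE@2: {C} ∩ {C} = {C} (intersection, +0)
DEX@2: {C} ∪ {A} = {A,C} (union, +1)
DEXY@2: {A,C} ∪ {T} = {A,C,T} (union, +1)
DE@3: {A} ∩ {A} = {A} (intersection, +0)
DEX@3: {A} ∩ {A} = {A} (intersection, +0)
DEXY@3: {A} ∩ {A} = {A} (intersection, +0)
DE@4: {G} ∪ {C} = {C,G} (union, +1)
DEX@4: {C,G} ∪ {T} = {C,G,T} (union, +1)
DEXY@4: {C,G,T} ∩ {G} = {G} (intersection, +0)
DE@5: {T} ∩ {T} = {T} (intersection, +0)
DEX@5: {T} ∩ {T} = {T} (intersection, +0)
DEXY@5: {T} ∪ {C} = {C,T} (union, +1)
per-site changes: [1, 1, 2, 0, 2, 1]; total = 7

7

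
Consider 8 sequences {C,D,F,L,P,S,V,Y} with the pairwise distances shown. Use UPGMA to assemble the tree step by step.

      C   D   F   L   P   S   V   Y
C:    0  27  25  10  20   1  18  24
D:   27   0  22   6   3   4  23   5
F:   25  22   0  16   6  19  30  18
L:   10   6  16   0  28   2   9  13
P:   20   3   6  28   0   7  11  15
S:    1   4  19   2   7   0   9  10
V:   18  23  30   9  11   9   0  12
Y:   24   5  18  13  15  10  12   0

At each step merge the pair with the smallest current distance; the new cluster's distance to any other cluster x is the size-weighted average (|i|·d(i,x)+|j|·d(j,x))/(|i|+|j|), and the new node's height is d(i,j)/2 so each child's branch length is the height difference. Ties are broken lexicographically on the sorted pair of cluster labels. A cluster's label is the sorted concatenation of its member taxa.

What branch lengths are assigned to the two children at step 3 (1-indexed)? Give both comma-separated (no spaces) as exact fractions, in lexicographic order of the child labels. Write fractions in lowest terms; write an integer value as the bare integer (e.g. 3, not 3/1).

iteration 1: select C,S (d=1); attach at lengths (1/2, 1/2); label the merged cluster CS
  updated: d(CS,D)=31/2, d(CS,F)=22, d(CS,L)=6, d(CS,P)=27/2, d(CS,V)=27/2, d(CS,Y)=17
iteration 2: select D,P (d=3); attach at lengths (3/2, 3/2); label the merged cluster DP
  updated: d(CS,DP)=29/2, d(DP,F)=14, d(DP,L)=17, d(DP,V)=17, d(DP,Y)=10
iteration 3: select CS,L (d=6); attach at lengths (5/2, 3); label the merged cluster CLS
  updated: d(CLS,DP)=46/3, d(CLS,F)=20, d(CLS,V)=12, d(CLS,Y)=47/3
iteration 4: select DP,Y (d=10); attach at lengths (7/2, 5); label the merged cluster DPY
  updated: d(CLS,DPY)=139/9, d(DPY,F)=46/3, d(DPY,V)=46/3
iteration 5: select CLS,V (d=12); attach at lengths (3, 6); label the merged cluster CLSV
  updated: d(CLSV,DPY)=185/12, d(CLSV,F)=45/2
iteration 6: select DPY,F (d=46/3); attach at lengths (8/3, 23/3); label the merged cluster DFPY
  updated: d(CLSV,DFPY)=275/16
iteration 7: select CLSV,DFPY (d=275/16); attach at lengths (83/32, 89/96); label the merged cluster CDFLPSVY
final tree: ((((C:1/2,S:1/2):5/2,L:3):3,V:6):83/32,(((D:3/2,P:3/2):7/2,Y:5):8/3,F:23/3):89/96)
total length: 1961/48

5/2,3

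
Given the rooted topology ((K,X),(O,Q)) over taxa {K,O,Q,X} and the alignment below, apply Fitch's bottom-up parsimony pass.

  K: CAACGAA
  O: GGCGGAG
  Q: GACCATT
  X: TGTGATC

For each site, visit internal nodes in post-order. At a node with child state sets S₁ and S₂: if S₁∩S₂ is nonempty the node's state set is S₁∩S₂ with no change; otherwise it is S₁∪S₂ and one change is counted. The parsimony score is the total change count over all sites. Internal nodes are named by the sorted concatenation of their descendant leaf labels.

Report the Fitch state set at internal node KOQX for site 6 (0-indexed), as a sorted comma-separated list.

[col 0] KX: children K:{C}, X:{T} ∪→ {C,T}; cost 1
[col 0] OQ: children O:{G}, Q:{G} ∩→ {G}; cost 0
[col 0] KOQX: children KX:{C,T}, OQ:{G} ∪→ {C,G,T}; cost 1
[col 1] KX: children K:{A}, X:{G} ∪→ {A,G}; cost 1
[col 1] OQ: children O:{G}, Q:{A} ∪→ {A,G}; cost 1
[col 1] KOQX: children KX:{A,G}, OQ:{A,G} ∩→ {A,G}; cost 0
[col 2] KX: children K:{A}, X:{T} ∪→ {A,T}; cost 1
[col 2] OQ: children O:{C}, Q:{C} ∩→ {C}; cost 0
[col 2] KOQX: children KX:{A,T}, OQ:{C} ∪→ {A,C,T}; cost 1
[col 3] KX: children K:{C}, X:{G} ∪→ {C,G}; cost 1
[col 3] OQ: children O:{G}, Q:{C} ∪→ {C,G}; cost 1
[col 3] KOQX: children KX:{C,G}, OQ:{C,G} ∩→ {C,G}; cost 0
[col 4] KX: children K:{G}, X:{A} ∪→ {A,G}; cost 1
[col 4] OQ: children O:{G}, Q:{A} ∪→ {A,G}; cost 1
[col 4] KOQX: children KX:{A,G}, OQ:{A,G} ∩→ {A,G}; cost 0
[col 5] KX: children K:{A}, X:{T} ∪→ {A,T}; cost 1
[col 5] OQ: children O:{A}, Q:{T} ∪→ {A,T}; cost 1
[col 5] KOQX: children KX:{A,T}, OQ:{A,T} ∩→ {A,T}; cost 0
[col 6] KX: children K:{A}, X:{C} ∪→ {A,C}; cost 1
[col 6] OQ: children O:{G}, Q:{T} ∪→ {G,T}; cost 1
[col 6] KOQX: children KX:{A,C}, OQ:{G,T} ∪→ {A,C,G,T}; cost 1
per-site changes: [2, 2, 2, 2, 2, 2, 3]; total = 15

A,C,G,T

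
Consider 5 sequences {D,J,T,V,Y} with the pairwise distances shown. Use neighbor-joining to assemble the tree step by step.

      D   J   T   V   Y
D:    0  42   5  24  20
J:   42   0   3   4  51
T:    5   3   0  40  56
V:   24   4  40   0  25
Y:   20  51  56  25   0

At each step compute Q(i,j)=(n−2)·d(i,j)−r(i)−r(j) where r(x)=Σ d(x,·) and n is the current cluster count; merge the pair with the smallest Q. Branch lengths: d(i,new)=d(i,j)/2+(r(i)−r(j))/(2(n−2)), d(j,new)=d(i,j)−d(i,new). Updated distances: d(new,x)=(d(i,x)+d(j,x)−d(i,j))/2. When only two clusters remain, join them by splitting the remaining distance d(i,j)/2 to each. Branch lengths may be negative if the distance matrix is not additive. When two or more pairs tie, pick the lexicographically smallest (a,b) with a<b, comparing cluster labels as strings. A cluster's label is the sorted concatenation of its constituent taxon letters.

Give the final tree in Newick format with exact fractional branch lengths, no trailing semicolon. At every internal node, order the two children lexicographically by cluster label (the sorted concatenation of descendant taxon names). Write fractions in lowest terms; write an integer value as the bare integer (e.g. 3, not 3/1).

(((D:9/4,Y:71/4):21/2,(J:5/6,T:13/6):33/2):2,V:2)

1. join J+T (d=3, Q=-195) ⇒ JT; edges |J|=5/6, |T|=13/6
  updated: d(D,JT)=22, d(JT,V)=41/2, d(JT,Y)=52
2. join D+Y (d=20, Q=-123) ⇒ DY; edges |D|=9/4, |Y|=71/4
  updated: d(DY,JT)=27, d(DY,V)=29/2
3. join DY+JT (d=27, Q=-62) ⇒ DJTY; edges |DY|=21/2, |JT|=33/2
  updated: d(DJTY,V)=4
4. join DJTY+V (d=4) ⇒ DJTVY; edges |DJTY|=2, |V|=2
final tree: (((D:9/4,Y:71/4):21/2,(J:5/6,T:13/6):33/2):2,V:2)
total length: 54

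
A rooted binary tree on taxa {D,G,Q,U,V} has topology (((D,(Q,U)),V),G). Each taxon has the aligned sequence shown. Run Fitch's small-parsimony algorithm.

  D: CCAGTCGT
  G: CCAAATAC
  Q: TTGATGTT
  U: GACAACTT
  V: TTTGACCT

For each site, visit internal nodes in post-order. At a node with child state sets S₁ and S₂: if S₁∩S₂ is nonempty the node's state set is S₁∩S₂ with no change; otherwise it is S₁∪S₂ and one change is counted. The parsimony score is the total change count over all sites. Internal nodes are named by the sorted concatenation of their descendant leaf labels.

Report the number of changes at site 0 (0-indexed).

3

[col 0] QU: children Q:{T}, U:{G} ∪→ {G,T}; cost 1
[col 0] DQU: children D:{C}, QU:{G,T} ∪→ {C,G,T}; cost 1
[col 0] DQUV: children DQU:{C,G,T}, V:{T} ∩→ {T}; cost 0
[col 0] DGQUV: children DQUV:{T}, G:{C} ∪→ {C,T}; cost 1
[col 1] QU: children Q:{T}, U:{A} ∪→ {A,T}; cost 1
[col 1] DQU: children D:{C}, QU:{A,T} ∪→ {A,C,T}; cost 1
[col 1] DQUV: children DQU:{A,C,T}, V:{T} ∩→ {T}; cost 0
[col 1] DGQUV: children DQUV:{T}, G:{C} ∪→ {C,T}; cost 1
[col 2] QU: children Q:{G}, U:{C} ∪→ {C,G}; cost 1
[col 2] DQU: children D:{A}, QU:{C,G} ∪→ {A,C,G}; cost 1
[col 2] DQUV: children DQU:{A,C,G}, V:{T} ∪→ {A,C,G,T}; cost 1
[col 2] DGQUV: children DQUV:{A,C,G,T}, G:{A} ∩→ {A}; cost 0
[col 3] QU: children Q:{A}, U:{A} ∩→ {A}; cost 0
[col 3] DQU: children D:{G}, QU:{A} ∪→ {A,G}; cost 1
[col 3] DQUV: children DQU:{A,G}, V:{G} ∩→ {G}; cost 0
[col 3] DGQUV: children DQUV:{G}, G:{A} ∪→ {A,G}; cost 1
[col 4] QU: children Q:{T}, U:{A} ∪→ {A,T}; cost 1
[col 4] DQU: children D:{T}, QU:{A,T} ∩→ {T}; cost 0
[col 4] DQUV: children DQU:{T}, V:{A} ∪→ {A,T}; cost 1
[col 4] DGQUV: children DQUV:{A,T}, G:{A} ∩→ {A}; cost 0
[col 5] QU: children Q:{G}, U:{C} ∪→ {C,G}; cost 1
[col 5] DQU: children D:{C}, QU:{C,G} ∩→ {C}; cost 0
[col 5] DQUV: children DQU:{C}, V:{C} ∩→ {C}; cost 0
[col 5] DGQUV: children DQUV:{C}, G:{T} ∪→ {C,T}; cost 1
[col 6] QU: children Q:{T}, U:{T} ∩→ {T}; cost 0
[col 6] DQU: children D:{G}, QU:{T} ∪→ {G,T}; cost 1
[col 6] DQUV: children DQU:{G,T}, V:{C} ∪→ {C,G,T}; cost 1
[col 6] DGQUV: children DQUV:{C,G,T}, G:{A} ∪→ {A,C,G,T}; cost 1
[col 7] QU: children Q:{T}, U:{T} ∩→ {T}; cost 0
[col 7] DQU: children D:{T}, QU:{T} ∩→ {T}; cost 0
[col 7] DQUV: children DQU:{T}, V:{T} ∩→ {T}; cost 0
[col 7] DGQUV: children DQUV:{T}, G:{C} ∪→ {C,T}; cost 1
per-site changes: [3, 3, 3, 2, 2, 2, 3, 1]; total = 19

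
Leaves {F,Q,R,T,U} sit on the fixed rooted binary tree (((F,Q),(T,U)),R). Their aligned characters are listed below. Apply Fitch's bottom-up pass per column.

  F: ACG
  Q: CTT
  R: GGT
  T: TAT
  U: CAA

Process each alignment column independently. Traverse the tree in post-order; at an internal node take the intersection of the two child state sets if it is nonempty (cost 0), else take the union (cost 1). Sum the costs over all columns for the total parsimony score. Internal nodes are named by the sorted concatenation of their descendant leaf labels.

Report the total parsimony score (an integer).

FQ@0: {A} ∪ {C} = {A,C} (union, +1)
TU@0: {T} ∪ {C} = {C,T} (union, +1)
FQTU@0: {A,C} ∩ {C,T} = {C} (intersection, +0)
FQRTU@0: {C} ∪ {G} = {C,G} (union, +1)
FQ@1: {C} ∪ {T} = {C,T} (union, +1)
TU@1: {A} ∩ {A} = {A} (intersection, +0)
FQTU@1: {C,T} ∪ {A} = {A,C,T} (union, +1)
FQRTU@1: {A,C,T} ∪ {G} = {A,C,G,T} (union, +1)
FQ@2: {G} ∪ {T} = {G,T} (union, +1)
TU@2: {T} ∪ {A} = {A,T} (union, +1)
FQTU@2: {G,T} ∩ {A,T} = {T} (intersection, +0)
FQRTU@2: {T} ∩ {T} = {T} (intersection, +0)
per-site changes: [3, 3, 2]; total = 8

8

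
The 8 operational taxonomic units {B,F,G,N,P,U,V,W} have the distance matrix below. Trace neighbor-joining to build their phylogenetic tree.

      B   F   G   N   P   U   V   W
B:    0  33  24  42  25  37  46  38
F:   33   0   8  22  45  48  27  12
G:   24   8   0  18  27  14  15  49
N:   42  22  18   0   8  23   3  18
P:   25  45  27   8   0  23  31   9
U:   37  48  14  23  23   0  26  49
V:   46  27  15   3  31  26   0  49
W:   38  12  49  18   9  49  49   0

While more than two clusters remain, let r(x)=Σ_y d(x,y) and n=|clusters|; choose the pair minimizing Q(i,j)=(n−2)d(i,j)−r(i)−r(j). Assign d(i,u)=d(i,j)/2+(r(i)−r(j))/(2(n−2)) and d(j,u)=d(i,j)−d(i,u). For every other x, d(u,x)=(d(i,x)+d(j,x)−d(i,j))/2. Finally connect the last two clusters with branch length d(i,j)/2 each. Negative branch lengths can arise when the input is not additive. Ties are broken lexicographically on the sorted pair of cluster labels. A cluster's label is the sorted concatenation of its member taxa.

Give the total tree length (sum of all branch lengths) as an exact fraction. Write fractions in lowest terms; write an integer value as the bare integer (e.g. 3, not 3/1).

step 1: merge (F,W) at d=12, Q=-347; branch lengths F→43/12, W→101/12; new cluster FW
  updated: d(B,FW)=59/2, d(FW,G)=45/2, d(FW,N)=14, d(FW,P)=21, d(FW,U)=85/2, d(FW,V)=32
step 2: merge (N,V) at d=3, Q=-246; branch lengths N→-3, V→6; new cluster NV
  updated: d(B,NV)=85/2, d(FW,NV)=43/2, d(G,NV)=15, d(NV,P)=18, d(NV,U)=23
step 3: merge (G,U) at d=14, Q=-186; branch lengths G→19/8, U→93/8; new cluster GU
  updated: d(B,GU)=47/2, d(FW,GU)=51/2, d(GU,NV)=12, d(GU,P)=18
step 4: merge (GU,NV) at d=12, Q=-137; branch lengths GU→7/2, NV→17/2; new cluster GNUV
  updated: d(B,GNUV)=27, d(FW,GNUV)=35/2, d(GNUV,P)=12
step 5: merge (B,FW) at d=59/2, Q=-181/2; branch lengths B→145/8, FW→91/8; new cluster BFW
  updated: d(BFW,GNUV)=15/2, d(BFW,P)=33/4
step 6: merge (BFW,GNUV) at d=15/2, Q=-111/4; branch lengths BFW→15/8, GNUV→45/8; new cluster BFGNUVW
  updated: d(BFGNUVW,P)=51/8
step 7: merge (BFGNUVW,P) at d=51/8; branch lengths BFGNUVW→51/16, P→51/16; new cluster BFGNPUVW
final tree: (((B:145/8,(F:43/12,W:101/12):91/8):15/8,((G:19/8,U:93/8):7/2,(N:-3,V:6):17/2):45/8):51/16,P:51/16)
total length: 675/8

675/8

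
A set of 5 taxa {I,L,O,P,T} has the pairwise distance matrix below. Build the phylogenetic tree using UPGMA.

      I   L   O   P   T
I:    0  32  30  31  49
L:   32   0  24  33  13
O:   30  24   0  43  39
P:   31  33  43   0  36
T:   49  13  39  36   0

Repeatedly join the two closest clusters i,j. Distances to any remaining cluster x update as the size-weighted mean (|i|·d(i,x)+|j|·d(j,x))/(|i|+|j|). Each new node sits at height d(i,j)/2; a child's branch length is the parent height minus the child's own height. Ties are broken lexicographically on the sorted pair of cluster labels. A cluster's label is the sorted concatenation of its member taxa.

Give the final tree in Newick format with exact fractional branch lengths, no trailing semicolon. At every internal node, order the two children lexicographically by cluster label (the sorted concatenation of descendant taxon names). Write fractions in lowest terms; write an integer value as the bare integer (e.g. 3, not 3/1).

((I:15,O:15):19/6,((L:13/2,T:13/2):43/4,P:69/4):11/12)

iteration 1: select L,T (d=13); attach at lengths (13/2, 13/2); label the merged cluster LT
  updated: d(I,LT)=81/2, d(LT,O)=63/2, d(LT,P)=69/2
iteration 2: select I,O (d=30); attach at lengths (15, 15); label the merged cluster IO
  updated: d(IO,LT)=36, d(IO,P)=37
iteration 3: select LT,P (d=69/2); attach at lengths (43/4, 69/4); label the merged cluster LPT
  updated: d(IO,LPT)=109/3
iteration 4: select IO,LPT (d=109/3); attach at lengths (19/6, 11/12); label the merged cluster ILOPT
final tree: ((I:15,O:15):19/6,((L:13/2,T:13/2):43/4,P:69/4):11/12)
total length: 901/12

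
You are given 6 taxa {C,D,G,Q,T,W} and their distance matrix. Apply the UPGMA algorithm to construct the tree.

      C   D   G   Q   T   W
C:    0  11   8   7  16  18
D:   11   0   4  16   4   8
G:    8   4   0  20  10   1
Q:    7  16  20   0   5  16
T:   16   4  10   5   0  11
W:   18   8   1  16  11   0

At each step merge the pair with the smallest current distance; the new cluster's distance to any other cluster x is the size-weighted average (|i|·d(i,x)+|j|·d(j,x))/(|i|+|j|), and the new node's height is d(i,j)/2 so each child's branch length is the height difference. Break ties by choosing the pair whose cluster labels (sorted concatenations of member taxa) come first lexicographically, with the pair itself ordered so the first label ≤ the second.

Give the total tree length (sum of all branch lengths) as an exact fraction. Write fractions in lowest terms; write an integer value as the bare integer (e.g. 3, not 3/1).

iteration 1: select G,W (d=1); attach at lengths (1/2, 1/2); label the merged cluster GW
  updated: d(C,GW)=13, d(D,GW)=6, d(GW,Q)=18, d(GW,T)=21/2
iteration 2: select D,T (d=4); attach at lengths (2, 2); label the merged cluster DT
  updated: d(C,DT)=27/2, d(DT,GW)=33/4, d(DT,Q)=21/2
iteration 3: select C,Q (d=7); attach at lengths (7/2, 7/2); label the merged cluster CQ
  updated: d(CQ,DT)=12, d(CQ,GW)=31/2
iteration 4: select DT,GW (d=33/4); attach at lengths (17/8, 29/8); label the merged cluster DGTW
  updated: d(CQ,DGTW)=55/4
iteration 5: select CQ,DGTW (d=55/4); attach at lengths (27/8, 11/4); label the merged cluster CDGQTW
final tree: ((C:7/2,Q:7/2):27/8,((D:2,T:2):17/8,(G:1/2,W:1/2):29/8):11/4)
total length: 191/8

191/8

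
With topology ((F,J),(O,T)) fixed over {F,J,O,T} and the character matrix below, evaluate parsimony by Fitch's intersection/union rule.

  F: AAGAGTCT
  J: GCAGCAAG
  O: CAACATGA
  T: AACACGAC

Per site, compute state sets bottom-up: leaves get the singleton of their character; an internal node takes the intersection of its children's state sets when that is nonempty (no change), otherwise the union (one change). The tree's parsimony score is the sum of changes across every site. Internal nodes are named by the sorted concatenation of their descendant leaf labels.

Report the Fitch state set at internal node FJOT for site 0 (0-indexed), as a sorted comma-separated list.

FJ@0: {A} ∪ {G} = {A,G} (union, +1)
OT@0: {C} ∪ {A} = {A,C} (union, +1)
FJOT@0: {A,G} ∩ {A,C} = {A} (intersection, +0)
FJ@1: {A} ∪ {C} = {A,C} (union, +1)
OT@1: {A} ∩ {A} = {A} (intersection, +0)
FJOT@1: {A,C} ∩ {A} = {A} (intersection, +0)
FJ@2: {G} ∪ {A} = {A,G} (union, +1)
OT@2: {A} ∪ {C} = {A,C} (union, +1)
FJOT@2: {A,G} ∩ {A,C} = {A} (intersection, +0)
FJ@3: {A} ∪ {G} = {A,G} (union, +1)
OT@3: {C} ∪ {A} = {A,C} (union, +1)
FJOT@3: {A,G} ∩ {A,C} = {A} (intersection, +0)
FJ@4: {G} ∪ {C} = {C,G} (union, +1)
OT@4: {A} ∪ {C} = {A,C} (union, +1)
FJOT@4: {C,G} ∩ {A,C} = {C} (intersection, +0)
FJ@5: {T} ∪ {A} = {A,T} (union, +1)
OT@5: {T} ∪ {G} = {G,T} (union, +1)
FJOT@5: {A,T} ∩ {G,T} = {T} (intersection, +0)
FJ@6: {C} ∪ {A} = {A,C} (union, +1)
OT@6: {G} ∪ {A} = {A,G} (union, +1)
FJOT@6: {A,C} ∩ {A,G} = {A} (intersection, +0)
FJ@7: {T} ∪ {G} = {G,T} (union, +1)
OT@7: {A} ∪ {C} = {A,C} (union, +1)
FJOT@7: {G,T} ∪ {A,C} = {A,C,G,T} (union, +1)
per-site changes: [2, 1, 2, 2, 2, 2, 2, 3]; total = 16

A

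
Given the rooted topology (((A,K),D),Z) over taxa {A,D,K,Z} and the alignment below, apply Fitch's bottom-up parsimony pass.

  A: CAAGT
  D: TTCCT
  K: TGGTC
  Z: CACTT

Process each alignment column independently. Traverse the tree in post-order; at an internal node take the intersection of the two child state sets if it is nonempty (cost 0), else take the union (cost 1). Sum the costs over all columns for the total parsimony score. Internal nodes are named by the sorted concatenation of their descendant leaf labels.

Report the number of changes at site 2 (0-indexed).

site 0, node AK: A={C} ∪ K={T} → {C,T} (+1)
site 0, node ADK: AK={C,T} ∩ D={T} → {T} (+0)
site 0, node ADKZ: ADK={T} ∪ Z={C} → {C,T} (+1)
site 1, node AK: A={A} ∪ K={G} → {A,G} (+1)
site 1, node ADK: AK={A,G} ∪ D={T} → {A,G,T} (+1)
site 1, node ADKZ: ADK={A,G,T} ∩ Z={A} → {A} (+0)
site 2, node AK: A={A} ∪ K={G} → {A,G} (+1)
site 2, node ADK: AK={A,G} ∪ D={C} → {A,C,G} (+1)
site 2, node ADKZ: ADK={A,C,G} ∩ Z={C} → {C} (+0)
site 3, node AK: A={G} ∪ K={T} → {G,T} (+1)
site 3, node ADK: AK={G,T} ∪ D={C} → {C,G,T} (+1)
site 3, node ADKZ: ADK={C,G,T} ∩ Z={T} → {T} (+0)
site 4, node AK: A={T} ∪ K={C} → {C,T} (+1)
site 4, node ADK: AK={C,T} ∩ D={T} → {T} (+0)
site 4, node ADKZ: ADK={T} ∩ Z={T} → {T} (+0)
per-site changes: [2, 2, 2, 2, 1]; total = 9

2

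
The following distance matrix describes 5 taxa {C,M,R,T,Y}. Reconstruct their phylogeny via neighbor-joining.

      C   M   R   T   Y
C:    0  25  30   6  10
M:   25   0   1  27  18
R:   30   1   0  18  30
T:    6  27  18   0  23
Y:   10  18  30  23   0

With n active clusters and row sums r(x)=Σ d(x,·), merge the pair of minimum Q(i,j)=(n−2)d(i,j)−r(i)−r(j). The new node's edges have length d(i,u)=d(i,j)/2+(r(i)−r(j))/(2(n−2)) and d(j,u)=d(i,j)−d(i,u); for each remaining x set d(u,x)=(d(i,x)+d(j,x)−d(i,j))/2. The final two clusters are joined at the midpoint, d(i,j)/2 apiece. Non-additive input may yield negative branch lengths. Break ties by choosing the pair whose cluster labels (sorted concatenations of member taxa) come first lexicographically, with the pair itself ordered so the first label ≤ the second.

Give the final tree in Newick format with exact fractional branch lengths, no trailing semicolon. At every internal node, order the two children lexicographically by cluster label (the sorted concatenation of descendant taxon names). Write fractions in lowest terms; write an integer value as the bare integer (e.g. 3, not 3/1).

step 1: merge (M,R) at d=1, Q=-147; branch lengths M→-5/6, R→11/6; new cluster MR
  updated: d(C,MR)=27, d(MR,T)=22, d(MR,Y)=47/2
step 2: merge (C,T) at d=6, Q=-82; branch lengths C→1, T→5; new cluster CT
  updated: d(CT,MR)=43/2, d(CT,Y)=27/2
step 3: merge (CT,MR) at d=43/2, Q=-117/2; branch lengths CT→23/4, MR→63/4; new cluster CMRT
  updated: d(CMRT,Y)=31/4
step 4: merge (CMRT,Y) at d=31/4; branch lengths CMRT→31/8, Y→31/8; new cluster CMRTY
final tree: (((C:1,T:5):23/4,(M:-5/6,R:11/6):63/4):31/8,Y:31/8)
total length: 145/4

(((C:1,T:5):23/4,(M:-5/6,R:11/6):63/4):31/8,Y:31/8)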